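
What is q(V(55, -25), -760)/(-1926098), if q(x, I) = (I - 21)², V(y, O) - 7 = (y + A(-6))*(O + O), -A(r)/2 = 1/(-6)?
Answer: -609961/1926098 ≈ -0.31668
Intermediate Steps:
A(r) = ⅓ (A(r) = -2/(-6) = -2*(-⅙) = ⅓)
V(y, O) = 7 + 2*O*(⅓ + y) (V(y, O) = 7 + (y + ⅓)*(O + O) = 7 + (⅓ + y)*(2*O) = 7 + 2*O*(⅓ + y))
q(x, I) = (-21 + I)²
q(V(55, -25), -760)/(-1926098) = (-21 - 760)²/(-1926098) = (-781)²*(-1/1926098) = 609961*(-1/1926098) = -609961/1926098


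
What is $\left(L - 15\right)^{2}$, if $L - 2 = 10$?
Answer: $9$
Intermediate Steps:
$L = 12$ ($L = 2 + 10 = 12$)
$\left(L - 15\right)^{2} = \left(12 - 15\right)^{2} = \left(-3\right)^{2} = 9$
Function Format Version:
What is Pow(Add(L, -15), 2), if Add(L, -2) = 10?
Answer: 9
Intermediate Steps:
L = 12 (L = Add(2, 10) = 12)
Pow(Add(L, -15), 2) = Pow(Add(12, -15), 2) = Pow(-3, 2) = 9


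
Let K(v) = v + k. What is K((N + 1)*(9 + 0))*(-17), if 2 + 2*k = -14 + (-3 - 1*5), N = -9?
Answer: 1428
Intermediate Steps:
k = -12 (k = -1 + (-14 + (-3 - 1*5))/2 = -1 + (-14 + (-3 - 5))/2 = -1 + (-14 - 8)/2 = -1 + (1/2)*(-22) = -1 - 11 = -12)
K(v) = -12 + v (K(v) = v - 12 = -12 + v)
K((N + 1)*(9 + 0))*(-17) = (-12 + (-9 + 1)*(9 + 0))*(-17) = (-12 - 8*9)*(-17) = (-12 - 72)*(-17) = -84*(-17) = 1428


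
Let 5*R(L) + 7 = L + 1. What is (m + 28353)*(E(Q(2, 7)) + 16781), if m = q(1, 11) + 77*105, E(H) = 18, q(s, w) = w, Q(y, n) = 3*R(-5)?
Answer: 612306751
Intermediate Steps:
R(L) = -6/5 + L/5 (R(L) = -7/5 + (L + 1)/5 = -7/5 + (1 + L)/5 = -7/5 + (⅕ + L/5) = -6/5 + L/5)
Q(y, n) = -33/5 (Q(y, n) = 3*(-6/5 + (⅕)*(-5)) = 3*(-6/5 - 1) = 3*(-11/5) = -33/5)
m = 8096 (m = 11 + 77*105 = 11 + 8085 = 8096)
(m + 28353)*(E(Q(2, 7)) + 16781) = (8096 + 28353)*(18 + 16781) = 36449*16799 = 612306751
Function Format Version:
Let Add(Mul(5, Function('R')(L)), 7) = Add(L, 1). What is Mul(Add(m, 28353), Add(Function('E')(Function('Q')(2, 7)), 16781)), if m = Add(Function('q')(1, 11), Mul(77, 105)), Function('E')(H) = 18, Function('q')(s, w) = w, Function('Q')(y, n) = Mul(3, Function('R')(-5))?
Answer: 612306751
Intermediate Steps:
Function('R')(L) = Add(Rational(-6, 5), Mul(Rational(1, 5), L)) (Function('R')(L) = Add(Rational(-7, 5), Mul(Rational(1, 5), Add(L, 1))) = Add(Rational(-7, 5), Mul(Rational(1, 5), Add(1, L))) = Add(Rational(-7, 5), Add(Rational(1, 5), Mul(Rational(1, 5), L))) = Add(Rational(-6, 5), Mul(Rational(1, 5), L)))
Function('Q')(y, n) = Rational(-33, 5) (Function('Q')(y, n) = Mul(3, Add(Rational(-6, 5), Mul(Rational(1, 5), -5))) = Mul(3, Add(Rational(-6, 5), -1)) = Mul(3, Rational(-11, 5)) = Rational(-33, 5))
m = 8096 (m = Add(11, Mul(77, 105)) = Add(11, 8085) = 8096)
Mul(Add(m, 28353), Add(Function('E')(Function('Q')(2, 7)), 16781)) = Mul(Add(8096, 28353), Add(18, 16781)) = Mul(36449, 16799) = 612306751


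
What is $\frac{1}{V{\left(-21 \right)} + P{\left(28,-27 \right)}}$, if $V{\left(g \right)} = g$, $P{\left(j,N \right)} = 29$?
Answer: $\frac{1}{8} \approx 0.125$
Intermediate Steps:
$\frac{1}{V{\left(-21 \right)} + P{\left(28,-27 \right)}} = \frac{1}{-21 + 29} = \frac{1}{8}$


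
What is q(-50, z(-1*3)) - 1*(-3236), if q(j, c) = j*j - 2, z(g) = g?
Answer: 5734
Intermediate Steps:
q(j, c) = -2 + j² (q(j, c) = j² - 2 = -2 + j²)
q(-50, z(-1*3)) - 1*(-3236) = (-2 + (-50)²) - 1*(-3236) = (-2 + 2500) + 3236 = 2498 + 3236 = 5734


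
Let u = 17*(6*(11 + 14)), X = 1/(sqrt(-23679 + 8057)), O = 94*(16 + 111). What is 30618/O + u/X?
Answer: 15309/5969 + 2550*I*sqrt(15622) ≈ 2.5648 + 3.1872e+5*I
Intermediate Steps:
O = 11938 (O = 94*127 = 11938)
X = -I*sqrt(15622)/15622 (X = 1/(sqrt(-15622)) = 1/(I*sqrt(15622)) = -I*sqrt(15622)/15622 ≈ -0.0080008*I)
u = 2550 (u = 17*(6*25) = 17*150 = 2550)
30618/O + u/X = 30618/11938 + 2550/((-I*sqrt(15622)/15622)) = 30618*(1/11938) + 2550*(I*sqrt(15622)) = 15309/5969 + 2550*I*sqrt(15622)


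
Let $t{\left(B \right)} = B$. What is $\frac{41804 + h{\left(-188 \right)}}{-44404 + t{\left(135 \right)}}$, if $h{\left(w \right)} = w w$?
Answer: $- \frac{77148}{44269} \approx -1.7427$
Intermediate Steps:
$h{\left(w \right)} = w^{2}$
$\frac{41804 + h{\left(-188 \right)}}{-44404 + t{\left(135 \right)}} = \frac{41804 + \left(-188\right)^{2}}{-44404 + 135} = \frac{41804 + 35344}{-44269} = 77148 \left(- \frac{1}{44269}\right) = - \frac{77148}{44269}$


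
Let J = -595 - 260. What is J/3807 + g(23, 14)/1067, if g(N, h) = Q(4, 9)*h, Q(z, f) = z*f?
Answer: 111827/451341 ≈ 0.24777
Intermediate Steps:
Q(z, f) = f*z
J = -855
g(N, h) = 36*h (g(N, h) = (9*4)*h = 36*h)
J/3807 + g(23, 14)/1067 = -855/3807 + (36*14)/1067 = -855*1/3807 + 504*(1/1067) = -95/423 + 504/1067 = 111827/451341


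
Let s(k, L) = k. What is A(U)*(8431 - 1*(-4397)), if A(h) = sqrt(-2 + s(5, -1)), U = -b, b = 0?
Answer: 12828*sqrt(3) ≈ 22219.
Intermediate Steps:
U = 0 (U = -1*0 = 0)
A(h) = sqrt(3) (A(h) = sqrt(-2 + 5) = sqrt(3))
A(U)*(8431 - 1*(-4397)) = sqrt(3)*(8431 - 1*(-4397)) = sqrt(3)*(8431 + 4397) = sqrt(3)*12828 = 12828*sqrt(3)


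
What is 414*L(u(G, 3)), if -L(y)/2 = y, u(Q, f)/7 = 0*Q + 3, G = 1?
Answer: -17388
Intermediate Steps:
u(Q, f) = 21 (u(Q, f) = 7*(0*Q + 3) = 7*(0 + 3) = 7*3 = 21)
L(y) = -2*y
414*L(u(G, 3)) = 414*(-2*21) = 414*(-42) = -17388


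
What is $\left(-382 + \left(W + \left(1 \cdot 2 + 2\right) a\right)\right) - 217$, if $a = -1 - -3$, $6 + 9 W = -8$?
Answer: $- \frac{5333}{9} \approx -592.56$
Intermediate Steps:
$W = - \frac{14}{9}$ ($W = - \frac{2}{3} + \frac{1}{9} \left(-8\right) = - \frac{2}{3} - \frac{8}{9} = - \frac{14}{9} \approx -1.5556$)
$a = 2$ ($a = -1 + 3 = 2$)
$\left(-382 + \left(W + \left(1 \cdot 2 + 2\right) a\right)\right) - 217 = \left(-382 - \left(\frac{14}{9} - \left(1 \cdot 2 + 2\right) 2\right)\right) - 217 = \left(-382 - \left(\frac{14}{9} - \left(2 + 2\right) 2\right)\right) - 217 = \left(-382 + \left(- \frac{14}{9} + 4 \cdot 2\right)\right) - 217 = \left(-382 + \left(- \frac{14}{9} + 8\right)\right) - 217 = \left(-382 + \frac{58}{9}\right) - 217 = - \frac{3380}{9} - 217 = - \frac{5333}{9}$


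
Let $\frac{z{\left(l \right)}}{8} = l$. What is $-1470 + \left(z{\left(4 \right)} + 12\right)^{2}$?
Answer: $466$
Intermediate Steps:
$z{\left(l \right)} = 8 l$
$-1470 + \left(z{\left(4 \right)} + 12\right)^{2} = -1470 + \left(8 \cdot 4 + 12\right)^{2} = -1470 + \left(32 + 12\right)^{2} = -1470 + 44^{2} = -1470 + 1936 = 466$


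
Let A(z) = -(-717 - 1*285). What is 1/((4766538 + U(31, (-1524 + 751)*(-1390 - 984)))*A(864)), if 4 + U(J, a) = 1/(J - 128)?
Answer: 97/463278504594 ≈ 2.0938e-10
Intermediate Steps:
U(J, a) = -4 + 1/(-128 + J) (U(J, a) = -4 + 1/(J - 128) = -4 + 1/(-128 + J))
A(z) = 1002 (A(z) = -(-717 - 285) = -1*(-1002) = 1002)
1/((4766538 + U(31, (-1524 + 751)*(-1390 - 984)))*A(864)) = 1/((4766538 + (513 - 4*31)/(-128 + 31))*1002) = (1/1002)/(4766538 + (513 - 124)/(-97)) = (1/1002)/(4766538 - 1/97*389) = (1/1002)/(4766538 - 389/97) = (1/1002)/(462353797/97) = (97/462353797)*(1/1002) = 97/463278504594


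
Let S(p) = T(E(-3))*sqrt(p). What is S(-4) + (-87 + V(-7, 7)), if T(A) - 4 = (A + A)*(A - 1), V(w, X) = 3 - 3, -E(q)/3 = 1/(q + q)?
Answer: -87 + 7*I ≈ -87.0 + 7.0*I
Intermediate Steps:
E(q) = -3/(2*q) (E(q) = -3/(q + q) = -3*1/(2*q) = -3/(2*q))
V(w, X) = 0
T(A) = 4 + 2*A*(-1 + A) (T(A) = 4 + (A + A)*(A - 1) = 4 + (2*A)*(-1 + A) = 4 + 2*A*(-1 + A))
S(p) = 7*sqrt(p)/2 (S(p) = (4 - (-3)/(-3) + 2*(-3/2/(-3))**2)*sqrt(p) = (4 - (-3)*(-1)/3 + 2*(-3/2*(-1/3))**2)*sqrt(p) = (4 - 2*1/2 + 2*(1/2)**2)*sqrt(p) = (4 - 1 + 2*(1/4))*sqrt(p) = (4 - 1 + 1/2)*sqrt(p) = 7*sqrt(p)/2)
S(-4) + (-87 + V(-7, 7)) = 7*sqrt(-4)/2 + (-87 + 0) = 7*(2*I)/2 - 87 = 7*I - 87 = -87 + 7*I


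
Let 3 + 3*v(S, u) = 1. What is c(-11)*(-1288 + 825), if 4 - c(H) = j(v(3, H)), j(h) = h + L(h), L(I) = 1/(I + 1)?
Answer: -2315/3 ≈ -771.67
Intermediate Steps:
v(S, u) = -2/3 (v(S, u) = -1 + (1/3)*1 = -1 + 1/3 = -2/3)
L(I) = 1/(1 + I)
j(h) = h + 1/(1 + h)
c(H) = 5/3 (c(H) = 4 - (1 - 2*(1 - 2/3)/3)/(1 - 2/3) = 4 - (1 - 2/3*1/3)/1/3 = 4 - 3*(1 - 2/9) = 4 - 3*7/9 = 4 - 1*7/3 = 4 - 7/3 = 5/3)
c(-11)*(-1288 + 825) = 5*(-1288 + 825)/3 = (5/3)*(-463) = -2315/3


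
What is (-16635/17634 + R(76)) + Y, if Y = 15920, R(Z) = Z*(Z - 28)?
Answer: 115015159/5878 ≈ 19567.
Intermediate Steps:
R(Z) = Z*(-28 + Z)
(-16635/17634 + R(76)) + Y = (-16635/17634 + 76*(-28 + 76)) + 15920 = (-16635*1/17634 + 76*48) + 15920 = (-5545/5878 + 3648) + 15920 = 21437399/5878 + 15920 = 115015159/5878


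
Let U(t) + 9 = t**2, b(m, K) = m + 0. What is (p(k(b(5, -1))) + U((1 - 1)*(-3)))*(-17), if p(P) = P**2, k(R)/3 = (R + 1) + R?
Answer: -18360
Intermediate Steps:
b(m, K) = m
k(R) = 3 + 6*R (k(R) = 3*((R + 1) + R) = 3*((1 + R) + R) = 3*(1 + 2*R) = 3 + 6*R)
U(t) = -9 + t**2
(p(k(b(5, -1))) + U((1 - 1)*(-3)))*(-17) = ((3 + 6*5)**2 + (-9 + ((1 - 1)*(-3))**2))*(-17) = ((3 + 30)**2 + (-9 + (0*(-3))**2))*(-17) = (33**2 + (-9 + 0**2))*(-17) = (1089 + (-9 + 0))*(-17) = (1089 - 9)*(-17) = 1080*(-17) = -18360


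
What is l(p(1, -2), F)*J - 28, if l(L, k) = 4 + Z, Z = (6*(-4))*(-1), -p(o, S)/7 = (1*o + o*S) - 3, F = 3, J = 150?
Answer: 4172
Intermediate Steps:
p(o, S) = 21 - 7*o - 7*S*o (p(o, S) = -7*((1*o + o*S) - 3) = -7*((o + S*o) - 3) = -7*(-3 + o + S*o) = 21 - 7*o - 7*S*o)
Z = 24 (Z = -24*(-1) = 24)
l(L, k) = 28 (l(L, k) = 4 + 24 = 28)
l(p(1, -2), F)*J - 28 = 28*150 - 28 = 4200 - 28 = 4172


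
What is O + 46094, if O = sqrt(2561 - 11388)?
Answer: 46094 + I*sqrt(8827) ≈ 46094.0 + 93.952*I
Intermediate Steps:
O = I*sqrt(8827) (O = sqrt(-8827) = I*sqrt(8827) ≈ 93.952*I)
O + 46094 = I*sqrt(8827) + 46094 = 46094 + I*sqrt(8827)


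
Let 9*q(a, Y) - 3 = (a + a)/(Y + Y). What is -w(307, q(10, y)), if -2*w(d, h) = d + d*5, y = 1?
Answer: 921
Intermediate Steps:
q(a, Y) = ⅓ + a/(9*Y) (q(a, Y) = ⅓ + ((a + a)/(Y + Y))/9 = ⅓ + ((2*a)/((2*Y)))/9 = ⅓ + ((2*a)*(1/(2*Y)))/9 = ⅓ + (a/Y)/9 = ⅓ + a/(9*Y))
w(d, h) = -3*d (w(d, h) = -(d + d*5)/2 = -(d + 5*d)/2 = -3*d)
-w(307, q(10, y)) = -(-3)*307 = -1*(-921) = 921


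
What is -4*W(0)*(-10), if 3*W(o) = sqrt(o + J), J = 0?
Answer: 0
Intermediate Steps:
W(o) = sqrt(o)/3 (W(o) = sqrt(o + 0)/3 = sqrt(o)/3)
-4*W(0)*(-10) = -4*sqrt(0)/3*(-10) = -4*0/3*(-10) = -4*0*(-10) = 0*(-10) = 0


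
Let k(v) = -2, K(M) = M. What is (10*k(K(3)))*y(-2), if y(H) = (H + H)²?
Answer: -320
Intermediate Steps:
y(H) = 4*H² (y(H) = (2*H)² = 4*H²)
(10*k(K(3)))*y(-2) = (10*(-2))*(4*(-2)²) = -80*4 = -20*16 = -320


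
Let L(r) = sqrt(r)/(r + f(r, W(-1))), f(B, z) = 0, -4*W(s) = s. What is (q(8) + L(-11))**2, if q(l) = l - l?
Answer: -1/11 ≈ -0.090909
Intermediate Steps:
W(s) = -s/4
L(r) = 1/sqrt(r) (L(r) = sqrt(r)/(r + 0) = sqrt(r)/r = 1/sqrt(r))
q(l) = 0
(q(8) + L(-11))**2 = (0 + 1/sqrt(-11))**2 = (0 - I*sqrt(11)/11)**2 = (-I*sqrt(11)/11)**2 = -1/11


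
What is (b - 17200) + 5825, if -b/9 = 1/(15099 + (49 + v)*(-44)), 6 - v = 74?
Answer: -181260634/15935 ≈ -11375.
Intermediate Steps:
v = -68 (v = 6 - 1*74 = 6 - 74 = -68)
b = -9/15935 (b = -9/(15099 + (49 - 68)*(-44)) = -9/(15099 - 19*(-44)) = -9/(15099 + 836) = -9/15935 ≈ -0.00056479)
(b - 17200) + 5825 = (-9/15935 - 17200) + 5825 = -274082009/15935 + 5825 = -181260634/15935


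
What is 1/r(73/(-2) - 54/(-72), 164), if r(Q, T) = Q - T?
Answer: -4/799 ≈ -0.0050063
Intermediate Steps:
1/r(73/(-2) - 54/(-72), 164) = 1/((73/(-2) - 54/(-72)) - 1*164) = 1/((73*(-1/2) - 54*(-1/72)) - 164) = 1/((-73/2 + 3/4) - 164) = 1/(-143/4 - 164) = 1/(-799/4) = -4/799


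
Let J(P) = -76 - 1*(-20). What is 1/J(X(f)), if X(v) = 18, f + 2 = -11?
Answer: -1/56 ≈ -0.017857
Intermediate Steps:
f = -13 (f = -2 - 11 = -13)
J(P) = -56 (J(P) = -76 + 20 = -56)
1/J(X(f)) = 1/(-56) = -1/56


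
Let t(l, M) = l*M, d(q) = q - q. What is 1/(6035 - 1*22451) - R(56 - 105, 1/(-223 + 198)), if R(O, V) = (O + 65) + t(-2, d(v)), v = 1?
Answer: -262657/16416 ≈ -16.000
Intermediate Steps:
d(q) = 0
t(l, M) = M*l
R(O, V) = 65 + O (R(O, V) = (O + 65) + 0*(-2) = (65 + O) + 0 = 65 + O)
1/(6035 - 1*22451) - R(56 - 105, 1/(-223 + 198)) = 1/(6035 - 1*22451) - (65 + (56 - 105)) = 1/(6035 - 22451) - (65 - 49) = 1/(-16416) - 1*16 = -1/16416 - 16 = -262657/16416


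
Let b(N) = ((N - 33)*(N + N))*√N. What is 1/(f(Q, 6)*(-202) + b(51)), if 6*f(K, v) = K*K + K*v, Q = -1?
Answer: -1515/1546986239 + 16524*√51/1546986239 ≈ 7.5301e-5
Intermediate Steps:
b(N) = 2*N^(3/2)*(-33 + N) (b(N) = ((-33 + N)*(2*N))*√N = (2*N*(-33 + N))*√N = 2*N^(3/2)*(-33 + N))
f(K, v) = K²/6 + K*v/6 (f(K, v) = (K*K + K*v)/6 = (K² + K*v)/6 = K²/6 + K*v/6)
1/(f(Q, 6)*(-202) + b(51)) = 1/(((⅙)*(-1)*(-1 + 6))*(-202) + 2*51^(3/2)*(-33 + 51)) = 1/(((⅙)*(-1)*5)*(-202) + 2*(51*√51)*18) = 1/(-⅚*(-202) + 1836*√51) = 1/(505/3 + 1836*√51)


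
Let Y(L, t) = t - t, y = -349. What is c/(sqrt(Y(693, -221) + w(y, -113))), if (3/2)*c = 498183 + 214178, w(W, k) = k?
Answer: -1424722*I*sqrt(113)/339 ≈ -44676.0*I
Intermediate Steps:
Y(L, t) = 0
c = 1424722/3 (c = 2*(498183 + 214178)/3 = (2/3)*712361 = 1424722/3 ≈ 4.7491e+5)
c/(sqrt(Y(693, -221) + w(y, -113))) = 1424722/(3*(sqrt(0 - 113))) = 1424722/(3*(sqrt(-113))) = 1424722/(3*((I*sqrt(113)))) = 1424722*(-I*sqrt(113)/113)/3 = -1424722*I*sqrt(113)/339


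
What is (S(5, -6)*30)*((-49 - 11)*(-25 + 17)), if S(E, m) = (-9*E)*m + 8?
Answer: 4003200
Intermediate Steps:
S(E, m) = 8 - 9*E*m (S(E, m) = -9*E*m + 8 = 8 - 9*E*m)
(S(5, -6)*30)*((-49 - 11)*(-25 + 17)) = ((8 - 9*5*(-6))*30)*((-49 - 11)*(-25 + 17)) = ((8 + 270)*30)*(-60*(-8)) = (278*30)*480 = 8340*480 = 4003200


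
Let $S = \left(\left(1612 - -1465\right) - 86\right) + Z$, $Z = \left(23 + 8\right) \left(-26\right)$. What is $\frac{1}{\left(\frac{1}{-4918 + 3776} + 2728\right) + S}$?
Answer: $\frac{1142}{5610645} \approx 0.00020354$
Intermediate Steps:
$Z = -806$ ($Z = 31 \left(-26\right) = -806$)
$S = 2185$ ($S = \left(\left(1612 - -1465\right) - 86\right) - 806 = \left(\left(1612 + 1465\right) - 86\right) - 806 = \left(3077 - 86\right) - 806 = 2991 - 806 = 2185$)
$\frac{1}{\left(\frac{1}{-4918 + 3776} + 2728\right) + S} = \frac{1}{\left(\frac{1}{-4918 + 3776} + 2728\right) + 2185} = \frac{1}{\left(\frac{1}{-1142} + 2728\right) + 2185} = \frac{1}{\left(- \frac{1}{1142} + 2728\right) + 2185} = \frac{1}{\frac{3115375}{1142} + 2185} = \frac{1}{\frac{5610645}{1142}} = \frac{1142}{5610645}$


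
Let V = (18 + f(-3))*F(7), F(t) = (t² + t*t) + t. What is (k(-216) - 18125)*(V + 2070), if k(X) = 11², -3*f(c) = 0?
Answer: -71295840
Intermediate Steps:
f(c) = 0 (f(c) = -⅓*0 = 0)
k(X) = 121
F(t) = t + 2*t² (F(t) = (t² + t²) + t = 2*t² + t = t + 2*t²)
V = 1890 (V = (18 + 0)*(7*(1 + 2*7)) = 18*(7*(1 + 14)) = 18*(7*15) = 18*105 = 1890)
(k(-216) - 18125)*(V + 2070) = (121 - 18125)*(1890 + 2070) = -18004*3960 = -71295840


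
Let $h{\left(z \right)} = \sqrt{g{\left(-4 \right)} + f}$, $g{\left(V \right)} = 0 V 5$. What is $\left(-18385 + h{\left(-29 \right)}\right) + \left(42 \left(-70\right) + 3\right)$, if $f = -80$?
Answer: $-21322 + 4 i \sqrt{5} \approx -21322.0 + 8.9443 i$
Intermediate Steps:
$g{\left(V \right)} = 0$ ($g{\left(V \right)} = 0 \cdot 5 V = 0$)
$h{\left(z \right)} = 4 i \sqrt{5}$ ($h{\left(z \right)} = \sqrt{0 - 80} = \sqrt{-80} = 4 i \sqrt{5}$)
$\left(-18385 + h{\left(-29 \right)}\right) + \left(42 \left(-70\right) + 3\right) = \left(-18385 + 4 i \sqrt{5}\right) + \left(42 \left(-70\right) + 3\right) = \left(-18385 + 4 i \sqrt{5}\right) + \left(-2940 + 3\right) = \left(-18385 + 4 i \sqrt{5}\right) - 2937 = -21322 + 4 i \sqrt{5}$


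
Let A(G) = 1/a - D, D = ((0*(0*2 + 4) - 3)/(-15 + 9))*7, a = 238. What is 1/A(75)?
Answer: -119/416 ≈ -0.28606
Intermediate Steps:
D = 7/2 (D = ((0*(0 + 4) - 3)/(-6))*7 = ((0*4 - 3)*(-⅙))*7 = ((0 - 3)*(-⅙))*7 = -3*(-⅙)*7 = (½)*7 = 7/2 ≈ 3.5000)
A(G) = -416/119 (A(G) = 1/238 - 1*7/2 = 1/238 - 7/2 = -416/119)
1/A(75) = 1/(-416/119) = -119/416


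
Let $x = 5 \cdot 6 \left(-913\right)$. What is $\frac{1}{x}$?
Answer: $- \frac{1}{27390} \approx -3.651 \cdot 10^{-5}$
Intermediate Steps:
$x = -27390$ ($x = 30 \left(-913\right) = -27390$)
$\frac{1}{x} = \frac{1}{-27390} = - \frac{1}{27390}$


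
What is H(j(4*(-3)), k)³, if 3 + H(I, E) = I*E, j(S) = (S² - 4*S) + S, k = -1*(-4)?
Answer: 368601813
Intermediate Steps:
k = 4
j(S) = S² - 3*S
H(I, E) = -3 + E*I (H(I, E) = -3 + I*E = -3 + E*I)
H(j(4*(-3)), k)³ = (-3 + 4*((4*(-3))*(-3 + 4*(-3))))³ = (-3 + 4*(-12*(-3 - 12)))³ = (-3 + 4*(-12*(-15)))³ = (-3 + 4*180)³ = (-3 + 720)³ = 717³ = 368601813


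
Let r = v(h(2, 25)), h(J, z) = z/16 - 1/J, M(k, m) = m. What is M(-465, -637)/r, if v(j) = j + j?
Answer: -5096/17 ≈ -299.76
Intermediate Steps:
h(J, z) = -1/J + z/16 (h(J, z) = z*(1/16) - 1/J = z/16 - 1/J = -1/J + z/16)
v(j) = 2*j
r = 17/8 (r = 2*(-1/2 + (1/16)*25) = 2*(-1*1/2 + 25/16) = 2*(-1/2 + 25/16) = 2*(17/16) = 17/8 ≈ 2.1250)
M(-465, -637)/r = -637/17/8 = -637*8/17 = -5096/17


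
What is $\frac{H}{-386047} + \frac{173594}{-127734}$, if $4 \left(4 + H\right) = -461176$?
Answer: $- \frac{26143984093}{24655663749} \approx -1.0604$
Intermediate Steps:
$H = -115298$ ($H = -4 + \frac{1}{4} \left(-461176\right) = -4 - 115294 = -115298$)
$\frac{H}{-386047} + \frac{173594}{-127734} = - \frac{115298}{-386047} + \frac{173594}{-127734} = \left(-115298\right) \left(- \frac{1}{386047}\right) + 173594 \left(- \frac{1}{127734}\right) = \frac{115298}{386047} - \frac{86797}{63867} = - \frac{26143984093}{24655663749}$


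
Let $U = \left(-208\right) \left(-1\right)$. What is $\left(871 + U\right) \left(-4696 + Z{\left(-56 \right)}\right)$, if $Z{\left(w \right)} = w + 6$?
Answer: $-5120934$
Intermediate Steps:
$Z{\left(w \right)} = 6 + w$
$U = 208$
$\left(871 + U\right) \left(-4696 + Z{\left(-56 \right)}\right) = \left(871 + 208\right) \left(-4696 + \left(6 - 56\right)\right) = 1079 \left(-4696 - 50\right) = 1079 \left(-4746\right) = -5120934$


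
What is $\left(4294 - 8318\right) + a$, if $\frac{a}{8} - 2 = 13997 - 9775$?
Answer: $29768$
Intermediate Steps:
$a = 33792$ ($a = 16 + 8 \left(13997 - 9775\right) = 16 + 8 \cdot 4222 = 16 + 33776 = 33792$)
$\left(4294 - 8318\right) + a = \left(4294 - 8318\right) + 33792 = -4024 + 33792 = 29768$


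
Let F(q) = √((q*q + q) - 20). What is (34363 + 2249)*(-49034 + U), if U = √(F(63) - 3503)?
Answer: -1795232808 + 36612*I*√(3503 - 2*√1003) ≈ -1.7952e+9 + 2.1472e+6*I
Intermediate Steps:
F(q) = √(-20 + q + q²) (F(q) = √((q² + q) - 20) = √((q + q²) - 20) = √(-20 + q + q²))
U = √(-3503 + 2*√1003) (U = √(√(-20 + 63 + 63²) - 3503) = √(√(-20 + 63 + 3969) - 3503) = √(√4012 - 3503) = √(2*√1003 - 3503) = √(-3503 + 2*√1003) ≈ 58.649*I)
(34363 + 2249)*(-49034 + U) = (34363 + 2249)*(-49034 + √(-3503 + 2*√1003)) = 36612*(-49034 + √(-3503 + 2*√1003)) = -1795232808 + 36612*√(-3503 + 2*√1003)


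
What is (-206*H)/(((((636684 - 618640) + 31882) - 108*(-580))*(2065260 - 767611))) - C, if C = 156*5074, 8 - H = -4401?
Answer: -57810874080845975/73035578667 ≈ -7.9154e+5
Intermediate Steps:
H = 4409 (H = 8 - 1*(-4401) = 8 + 4401 = 4409)
C = 791544
(-206*H)/(((((636684 - 618640) + 31882) - 108*(-580))*(2065260 - 767611))) - C = (-206*4409)/(((((636684 - 618640) + 31882) - 108*(-580))*(2065260 - 767611))) - 1*791544 = -908254*1/(1297649*((18044 + 31882) + 62640)) - 791544 = -908254*1/(1297649*(49926 + 62640)) - 791544 = -908254/(112566*1297649) - 791544 = -908254/146071157334 - 791544 = -908254*1/146071157334 - 791544 = -454127/73035578667 - 791544 = -57810874080845975/73035578667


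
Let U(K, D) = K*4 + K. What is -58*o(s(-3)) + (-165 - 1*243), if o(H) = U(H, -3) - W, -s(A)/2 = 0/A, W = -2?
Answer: -524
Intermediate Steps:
U(K, D) = 5*K (U(K, D) = 4*K + K = 5*K)
s(A) = 0 (s(A) = -0/A = -2*0 = 0)
o(H) = 2 + 5*H (o(H) = 5*H - 1*(-2) = 5*H + 2 = 2 + 5*H)
-58*o(s(-3)) + (-165 - 1*243) = -58*(2 + 5*0) + (-165 - 1*243) = -58*(2 + 0) + (-165 - 243) = -58*2 - 408 = -116 - 408 = -524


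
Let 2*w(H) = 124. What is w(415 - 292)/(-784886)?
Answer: -31/392443 ≈ -7.8992e-5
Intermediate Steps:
w(H) = 62 (w(H) = (½)*124 = 62)
w(415 - 292)/(-784886) = 62/(-784886) = 62*(-1/784886) = -31/392443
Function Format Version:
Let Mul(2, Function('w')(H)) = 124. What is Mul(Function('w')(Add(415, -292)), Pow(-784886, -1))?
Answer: Rational(-31, 392443) ≈ -7.8992e-5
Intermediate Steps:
Function('w')(H) = 62 (Function('w')(H) = Mul(Rational(1, 2), 124) = 62)
Mul(Function('w')(Add(415, -292)), Pow(-784886, -1)) = Mul(62, Pow(-784886, -1)) = Mul(62, Rational(-1, 784886)) = Rational(-31, 392443)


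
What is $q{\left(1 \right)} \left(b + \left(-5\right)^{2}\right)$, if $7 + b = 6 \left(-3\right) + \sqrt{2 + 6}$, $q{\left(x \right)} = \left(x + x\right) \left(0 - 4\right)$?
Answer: $- 16 \sqrt{2} \approx -22.627$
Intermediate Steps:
$q{\left(x \right)} = - 8 x$ ($q{\left(x \right)} = 2 x \left(-4\right) = - 8 x$)
$b = -25 + 2 \sqrt{2}$ ($b = -7 + \left(6 \left(-3\right) + \sqrt{2 + 6}\right) = -7 - \left(18 - \sqrt{8}\right) = -7 - \left(18 - 2 \sqrt{2}\right) = -25 + 2 \sqrt{2} \approx -22.172$)
$q{\left(1 \right)} \left(b + \left(-5\right)^{2}\right) = \left(-8\right) 1 \left(\left(-25 + 2 \sqrt{2}\right) + \left(-5\right)^{2}\right) = - 8 \left(\left(-25 + 2 \sqrt{2}\right) + 25\right) = - 8 \cdot 2 \sqrt{2} = - 16 \sqrt{2}$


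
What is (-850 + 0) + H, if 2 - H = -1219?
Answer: 371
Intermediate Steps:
H = 1221 (H = 2 - 1*(-1219) = 2 + 1219 = 1221)
(-850 + 0) + H = (-850 + 0) + 1221 = -850 + 1221 = 371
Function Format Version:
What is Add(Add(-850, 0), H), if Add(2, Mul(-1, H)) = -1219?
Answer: 371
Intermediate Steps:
H = 1221 (H = Add(2, Mul(-1, -1219)) = Add(2, 1219) = 1221)
Add(Add(-850, 0), H) = Add(Add(-850, 0), 1221) = Add(-850, 1221) = 371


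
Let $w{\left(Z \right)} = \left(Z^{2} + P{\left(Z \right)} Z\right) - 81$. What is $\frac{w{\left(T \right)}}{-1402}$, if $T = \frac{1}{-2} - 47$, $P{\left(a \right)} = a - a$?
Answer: $- \frac{8701}{5608} \approx -1.5515$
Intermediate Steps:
$P{\left(a \right)} = 0$
$T = - \frac{95}{2}$ ($T = - \frac{1}{2} - 47 = - \frac{95}{2} \approx -47.5$)
$w{\left(Z \right)} = -81 + Z^{2}$ ($w{\left(Z \right)} = \left(Z^{2} + 0 Z\right) - 81 = \left(Z^{2} + 0\right) - 81 = Z^{2} - 81 = -81 + Z^{2}$)
$\frac{w{\left(T \right)}}{-1402} = \frac{-81 + \left(- \frac{95}{2}\right)^{2}}{-1402} = \left(-81 + \frac{9025}{4}\right) \left(- \frac{1}{1402}\right) = \frac{8701}{4} \left(- \frac{1}{1402}\right) = - \frac{8701}{5608}$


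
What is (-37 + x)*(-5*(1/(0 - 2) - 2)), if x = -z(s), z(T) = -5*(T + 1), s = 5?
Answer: -175/2 ≈ -87.500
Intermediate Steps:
z(T) = -5 - 5*T (z(T) = -5*(1 + T) = -5 - 5*T)
x = 30 (x = -(-5 - 5*5) = -(-5 - 25) = -1*(-30) = 30)
(-37 + x)*(-5*(1/(0 - 2) - 2)) = (-37 + 30)*(-5*(1/(0 - 2) - 2)) = -(-35)*(1/(-2) - 2) = -(-35)*(-½ - 2) = -(-35)*(-5)/2 = -7*25/2 = -175/2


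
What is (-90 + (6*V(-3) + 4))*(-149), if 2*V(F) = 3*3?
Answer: 8791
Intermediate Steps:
V(F) = 9/2 (V(F) = (3*3)/2 = (½)*9 = 9/2)
(-90 + (6*V(-3) + 4))*(-149) = (-90 + (6*(9/2) + 4))*(-149) = (-90 + (27 + 4))*(-149) = (-90 + 31)*(-149) = -59*(-149) = 8791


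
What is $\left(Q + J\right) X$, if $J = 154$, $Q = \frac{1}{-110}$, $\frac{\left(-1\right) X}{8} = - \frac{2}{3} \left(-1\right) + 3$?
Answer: $- \frac{67756}{15} \approx -4517.1$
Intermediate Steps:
$X = - \frac{88}{3}$ ($X = - 8 \left(- \frac{2}{3} \left(-1\right) + 3\right) = - 8 \left(\left(-2\right) \frac{1}{3} \left(-1\right) + 3\right) = - 8 \left(\left(- \frac{2}{3}\right) \left(-1\right) + 3\right) = - 8 \left(\frac{2}{3} + 3\right) = \left(-8\right) \frac{11}{3} = - \frac{88}{3} \approx -29.333$)
$Q = - \frac{1}{110} \approx -0.0090909$
$\left(Q + J\right) X = \left(- \frac{1}{110} + 154\right) \left(- \frac{88}{3}\right) = \frac{16939}{110} \left(- \frac{88}{3}\right) = - \frac{67756}{15}$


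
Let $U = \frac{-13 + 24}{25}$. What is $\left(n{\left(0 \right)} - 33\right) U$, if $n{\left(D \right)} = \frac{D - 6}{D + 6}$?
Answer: $- \frac{374}{25} \approx -14.96$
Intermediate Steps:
$n{\left(D \right)} = \frac{-6 + D}{6 + D}$
$U = \frac{11}{25}$ ($U = 11 \cdot \frac{1}{25} = \frac{11}{25} \approx 0.44$)
$\left(n{\left(0 \right)} - 33\right) U = \left(\frac{-6 + 0}{6 + 0} - 33\right) \frac{11}{25} = \left(\frac{1}{6} \left(-6\right) - 33\right) \frac{11}{25} = \left(-1 - 33\right) \frac{11}{25} = \left(-34\right) \frac{11}{25} = - \frac{374}{25}$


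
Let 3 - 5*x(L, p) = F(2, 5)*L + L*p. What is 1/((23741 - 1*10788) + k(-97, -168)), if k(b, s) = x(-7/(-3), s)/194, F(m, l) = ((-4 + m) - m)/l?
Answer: 14550/188472103 ≈ 7.7200e-5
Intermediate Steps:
F(m, l) = -4/l
x(L, p) = 3/5 + 4*L/25 - L*p/5 (x(L, p) = 3/5 - ((-4/5)*L + L*p)/5 = 3/5 - ((-4*1/5)*L + L*p)/5 = 3/5 - (-4*L/5 + L*p)/5 = 3/5 + (4*L/25 - L*p/5) = 3/5 + 4*L/25 - L*p/5)
k(b, s) = 73/14550 - 7*s/2910 (k(b, s) = (3/5 + 4*(-7/(-3))/25 - (-7/(-3))*s/5)/194 = (3/5 + 4*(-7*(-1/3))/25 - (-7*(-1/3))*s/5)*(1/194) = (3/5 + (4/25)*(7/3) - 1/5*7/3*s)*(1/194) = (3/5 + 28/75 - 7*s/15)*(1/194) = (73/75 - 7*s/15)*(1/194) = 73/14550 - 7*s/2910)
1/((23741 - 1*10788) + k(-97, -168)) = 1/((23741 - 1*10788) + (73/14550 - 7/2910*(-168))) = 1/((23741 - 10788) + (73/14550 + 196/485)) = 1/(12953 + 5953/14550) = 1/(188472103/14550) = 14550/188472103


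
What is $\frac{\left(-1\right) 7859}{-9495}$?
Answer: $\frac{7859}{9495} \approx 0.8277$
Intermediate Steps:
$\frac{\left(-1\right) 7859}{-9495} = \left(-7859\right) \left(- \frac{1}{9495}\right) = \frac{7859}{9495}$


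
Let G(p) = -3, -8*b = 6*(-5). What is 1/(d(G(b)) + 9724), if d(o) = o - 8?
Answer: 1/9713 ≈ 0.00010295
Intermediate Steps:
b = 15/4 (b = -3*(-5)/4 = -⅛*(-30) = 15/4 ≈ 3.7500)
d(o) = -8 + o
1/(d(G(b)) + 9724) = 1/((-8 - 3) + 9724) = 1/(-11 + 9724) = 1/9713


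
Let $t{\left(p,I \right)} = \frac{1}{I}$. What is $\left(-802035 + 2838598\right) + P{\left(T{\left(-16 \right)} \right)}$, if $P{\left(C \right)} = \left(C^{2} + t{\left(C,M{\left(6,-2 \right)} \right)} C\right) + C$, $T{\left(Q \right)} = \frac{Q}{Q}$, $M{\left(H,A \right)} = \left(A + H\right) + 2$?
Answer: $\frac{12219391}{6} \approx 2.0366 \cdot 10^{6}$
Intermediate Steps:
$M{\left(H,A \right)} = 2 + A + H$
$T{\left(Q \right)} = 1$
$P{\left(C \right)} = C^{2} + \frac{7 C}{6}$ ($P{\left(C \right)} = \left(C^{2} + \frac{C}{2 - 2 + 6}\right) + C = \left(C^{2} + \frac{C}{6}\right) + C = C^{2} + \frac{7 C}{6}$)
$\left(-802035 + 2838598\right) + P{\left(T{\left(-16 \right)} \right)} = \left(-802035 + 2838598\right) + \frac{1}{6} \cdot 1 \left(7 + 6 \cdot 1\right) = 2036563 + \frac{1}{6} \cdot 1 \left(7 + 6\right) = 2036563 + \frac{1}{6} \cdot 1 \cdot 13 = 2036563 + \frac{13}{6} = \frac{12219391}{6}$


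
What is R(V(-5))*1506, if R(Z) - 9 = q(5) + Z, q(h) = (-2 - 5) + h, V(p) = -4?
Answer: 4518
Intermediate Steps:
q(h) = -7 + h
R(Z) = 7 + Z (R(Z) = 9 + ((-7 + 5) + Z) = 9 + (-2 + Z) = 7 + Z)
R(V(-5))*1506 = (7 - 4)*1506 = 3*1506 = 4518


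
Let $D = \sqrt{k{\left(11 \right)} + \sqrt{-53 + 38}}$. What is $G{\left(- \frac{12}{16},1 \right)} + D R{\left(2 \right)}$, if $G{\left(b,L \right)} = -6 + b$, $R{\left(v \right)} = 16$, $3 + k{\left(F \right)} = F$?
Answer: $- \frac{27}{4} + 16 \sqrt{8 + i \sqrt{15}} \approx 39.744 + 10.663 i$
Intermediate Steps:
$k{\left(F \right)} = -3 + F$
$D = \sqrt{8 + i \sqrt{15}}$ ($D = \sqrt{\left(-3 + 11\right) + \sqrt{-53 + 38}} = \sqrt{8 + \sqrt{-15}} = \sqrt{8 + i \sqrt{15}} \approx 2.9059 + 0.66641 i$)
$G{\left(- \frac{12}{16},1 \right)} + D R{\left(2 \right)} = \left(-6 - \frac{12}{16}\right) + \sqrt{8 + i \sqrt{15}} \cdot 16 = \left(-6 - \frac{3}{4}\right) + 16 \sqrt{8 + i \sqrt{15}} = - \frac{27}{4} + 16 \sqrt{8 + i \sqrt{15}}$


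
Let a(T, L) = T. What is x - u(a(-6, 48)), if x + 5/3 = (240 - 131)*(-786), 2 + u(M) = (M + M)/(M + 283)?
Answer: -71194781/831 ≈ -85674.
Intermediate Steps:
u(M) = -2 + 2*M/(283 + M) (u(M) = -2 + (M + M)/(M + 283) = -2 + (2*M)/(283 + M) = -2 + 2*M/(283 + M))
x = -257027/3 (x = -5/3 + (240 - 131)*(-786) = -5/3 + 109*(-786) = -5/3 - 85674 = -257027/3 ≈ -85676.)
x - u(a(-6, 48)) = -257027/3 - (-566)/(283 - 6) = -257027/3 - (-566)/277 = -257027/3 - 1*(-566/277) = -257027/3 + 566/277 = -71194781/831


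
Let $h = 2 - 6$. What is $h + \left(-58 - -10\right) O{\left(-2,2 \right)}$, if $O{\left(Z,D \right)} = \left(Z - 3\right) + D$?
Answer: $140$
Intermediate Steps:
$O{\left(Z,D \right)} = -3 + D + Z$ ($O{\left(Z,D \right)} = \left(-3 + Z\right) + D = -3 + D + Z$)
$h = -4$ ($h = 2 - 6 = -4$)
$h + \left(-58 - -10\right) O{\left(-2,2 \right)} = -4 + \left(-58 - -10\right) \left(-3 + 2 - 2\right) = -4 + \left(-58 + 10\right) \left(-3\right) = -4 - -144 = -4 + 144 = 140$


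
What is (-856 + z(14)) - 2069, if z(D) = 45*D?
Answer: -2295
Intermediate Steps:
(-856 + z(14)) - 2069 = (-856 + 45*14) - 2069 = (-856 + 630) - 2069 = -226 - 2069 = -2295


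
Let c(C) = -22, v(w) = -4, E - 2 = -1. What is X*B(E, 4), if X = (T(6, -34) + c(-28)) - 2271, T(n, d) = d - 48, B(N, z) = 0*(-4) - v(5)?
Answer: -9500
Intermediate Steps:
E = 1 (E = 2 - 1 = 1)
B(N, z) = 4 (B(N, z) = 0*(-4) - 1*(-4) = 0 + 4 = 4)
T(n, d) = -48 + d
X = -2375 (X = ((-48 - 34) - 22) - 2271 = (-82 - 22) - 2271 = -104 - 2271 = -2375)
X*B(E, 4) = -2375*4 = -9500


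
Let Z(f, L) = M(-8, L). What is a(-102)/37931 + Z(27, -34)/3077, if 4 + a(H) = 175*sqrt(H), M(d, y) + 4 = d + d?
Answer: -770928/116713687 + 175*I*sqrt(102)/37931 ≈ -0.0066053 + 0.046596*I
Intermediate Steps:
M(d, y) = -4 + 2*d (M(d, y) = -4 + (d + d) = -4 + 2*d)
Z(f, L) = -20 (Z(f, L) = -4 + 2*(-8) = -4 - 16 = -20)
a(H) = -4 + 175*sqrt(H)
a(-102)/37931 + Z(27, -34)/3077 = (-4 + 175*sqrt(-102))/37931 - 20/3077 = (-4 + 175*(I*sqrt(102)))*(1/37931) - 20*1/3077 = (-4 + 175*I*sqrt(102))*(1/37931) - 20/3077 = (-4/37931 + 175*I*sqrt(102)/37931) - 20/3077 = -770928/116713687 + 175*I*sqrt(102)/37931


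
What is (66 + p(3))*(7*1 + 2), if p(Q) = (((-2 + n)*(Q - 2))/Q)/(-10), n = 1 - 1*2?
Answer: 5949/10 ≈ 594.90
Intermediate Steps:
n = -1 (n = 1 - 2 = -1)
p(Q) = -(6 - 3*Q)/(10*Q) (p(Q) = (((-2 - 1)*(Q - 2))/Q)/(-10) = ((-3*(-2 + Q))/Q)*(-⅒) = ((6 - 3*Q)/Q)*(-⅒) = -(6 - 3*Q)/(10*Q))
(66 + p(3))*(7*1 + 2) = (66 + (3/10)*(-2 + 3)/3)*(7*1 + 2) = (66 + (3/10)*(⅓)*1)*(7 + 2) = (66 + ⅒)*9 = (661/10)*9 = 5949/10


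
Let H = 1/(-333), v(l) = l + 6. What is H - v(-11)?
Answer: 1664/333 ≈ 4.9970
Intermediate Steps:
v(l) = 6 + l
H = -1/333 ≈ -0.0030030
H - v(-11) = -1/333 - (6 - 11) = -1/333 - 1*(-5) = -1/333 + 5 = 1664/333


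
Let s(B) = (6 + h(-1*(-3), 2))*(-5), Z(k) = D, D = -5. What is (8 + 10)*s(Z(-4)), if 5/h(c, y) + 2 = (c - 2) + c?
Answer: -765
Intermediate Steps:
Z(k) = -5
h(c, y) = 5/(-4 + 2*c) (h(c, y) = 5/(-2 + ((c - 2) + c)) = 5/(-2 + ((-2 + c) + c)) = 5/(-2 + (-2 + 2*c)) = 5/(-4 + 2*c))
s(B) = -85/2 (s(B) = (6 + 5/(2*(-2 - 1*(-3))))*(-5) = (6 + 5/(2*(-2 + 3)))*(-5) = (6 + (5/2)/1)*(-5) = (6 + (5/2)*1)*(-5) = (6 + 5/2)*(-5) = (17/2)*(-5) = -85/2)
(8 + 10)*s(Z(-4)) = (8 + 10)*(-85/2) = 18*(-85/2) = -765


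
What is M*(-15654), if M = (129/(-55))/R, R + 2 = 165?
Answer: 2019366/8965 ≈ 225.25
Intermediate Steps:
R = 163 (R = -2 + 165 = 163)
M = -129/8965 (M = (129/(-55))/163 = (129*(-1/55))*(1/163) = -129/55*1/163 = -129/8965 ≈ -0.014389)
M*(-15654) = -129/8965*(-15654) = 2019366/8965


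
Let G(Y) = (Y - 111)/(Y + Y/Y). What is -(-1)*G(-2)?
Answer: 113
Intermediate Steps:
G(Y) = (-111 + Y)/(1 + Y) (G(Y) = (-111 + Y)/(Y + 1) = (-111 + Y)/(1 + Y))
-(-1)*G(-2) = -(-1)*(-111 - 2)/(1 - 2) = -(-1)*-113/(-1) = -(-1)*(-1*(-113)) = -(-1)*113 = -1*(-113) = 113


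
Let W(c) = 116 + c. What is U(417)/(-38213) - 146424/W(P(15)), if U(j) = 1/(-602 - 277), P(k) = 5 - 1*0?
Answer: -4918268974127/4064296467 ≈ -1210.1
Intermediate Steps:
P(k) = 5 (P(k) = 5 + 0 = 5)
U(j) = -1/879 (U(j) = 1/(-879) = -1/879)
U(417)/(-38213) - 146424/W(P(15)) = -1/879/(-38213) - 146424/(116 + 5) = -1/879*(-1/38213) - 146424/121 = 1/33589227 - 146424*1/121 = 1/33589227 - 146424/121 = -4918268974127/4064296467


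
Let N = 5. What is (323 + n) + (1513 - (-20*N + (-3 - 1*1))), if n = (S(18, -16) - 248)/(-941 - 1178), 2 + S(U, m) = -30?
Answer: 4111140/2119 ≈ 1940.1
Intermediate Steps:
S(U, m) = -32 (S(U, m) = -2 - 30 = -32)
n = 280/2119 (n = (-32 - 248)/(-941 - 1178) = -280/(-2119) = -280*(-1/2119) = 280/2119 ≈ 0.13214)
(323 + n) + (1513 - (-20*N + (-3 - 1*1))) = (323 + 280/2119) + (1513 - (-20*5 + (-3 - 1*1))) = 684717/2119 + (1513 - (-100 + (-3 - 1))) = 684717/2119 + (1513 - (-100 - 4)) = 684717/2119 + (1513 - 1*(-104)) = 684717/2119 + (1513 + 104) = 684717/2119 + 1617 = 4111140/2119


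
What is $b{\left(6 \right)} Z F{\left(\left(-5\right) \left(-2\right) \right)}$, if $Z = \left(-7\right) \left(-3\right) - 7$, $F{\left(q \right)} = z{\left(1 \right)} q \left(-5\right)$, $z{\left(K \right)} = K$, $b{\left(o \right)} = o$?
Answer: $-4200$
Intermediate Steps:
$F{\left(q \right)} = - 5 q$ ($F{\left(q \right)} = 1 q \left(-5\right) = q \left(-5\right) = - 5 q$)
$Z = 14$ ($Z = 21 - 7 = 14$)
$b{\left(6 \right)} Z F{\left(\left(-5\right) \left(-2\right) \right)} = 6 \cdot 14 \left(- 5 \left(\left(-5\right) \left(-2\right)\right)\right) = 84 \left(\left(-5\right) 10\right) = 84 \left(-50\right) = -4200$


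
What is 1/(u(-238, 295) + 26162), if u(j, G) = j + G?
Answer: 1/26219 ≈ 3.8140e-5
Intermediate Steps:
u(j, G) = G + j
1/(u(-238, 295) + 26162) = 1/((295 - 238) + 26162) = 1/(57 + 26162) = 1/26219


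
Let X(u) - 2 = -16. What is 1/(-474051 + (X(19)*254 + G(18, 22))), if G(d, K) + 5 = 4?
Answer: -1/477608 ≈ -2.0938e-6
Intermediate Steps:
G(d, K) = -1 (G(d, K) = -5 + 4 = -1)
X(u) = -14 (X(u) = 2 - 16 = -14)
1/(-474051 + (X(19)*254 + G(18, 22))) = 1/(-474051 + (-14*254 - 1)) = 1/(-474051 + (-3556 - 1)) = 1/(-474051 - 3557) = 1/(-477608) = -1/477608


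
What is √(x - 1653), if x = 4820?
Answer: √3167 ≈ 56.276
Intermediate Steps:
√(x - 1653) = √(4820 - 1653) = √3167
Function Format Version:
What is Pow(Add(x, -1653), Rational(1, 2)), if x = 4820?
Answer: Pow(3167, Rational(1, 2)) ≈ 56.276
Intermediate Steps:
Pow(Add(x, -1653), Rational(1, 2)) = Pow(Add(4820, -1653), Rational(1, 2)) = Pow(3167, Rational(1, 2))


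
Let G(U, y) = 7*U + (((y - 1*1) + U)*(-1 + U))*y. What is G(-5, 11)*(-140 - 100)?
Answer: 87600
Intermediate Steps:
G(U, y) = 7*U + y*(-1 + U)*(-1 + U + y) (G(U, y) = 7*U + (((y - 1) + U)*(-1 + U))*y = 7*U + (((-1 + y) + U)*(-1 + U))*y = 7*U + ((-1 + U + y)*(-1 + U))*y = 7*U + ((-1 + U)*(-1 + U + y))*y = 7*U + y*(-1 + U)*(-1 + U + y))
G(-5, 11)*(-140 - 100) = (11 - 1*11² + 7*(-5) - 5*11² + 11*(-5)² - 2*(-5)*11)*(-140 - 100) = (11 - 1*121 - 35 - 5*121 + 11*25 + 110)*(-240) = (11 - 121 - 35 - 605 + 275 + 110)*(-240) = -365*(-240) = 87600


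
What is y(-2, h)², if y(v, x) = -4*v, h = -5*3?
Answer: 64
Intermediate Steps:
h = -15
y(-2, h)² = (-4*(-2))² = 8² = 64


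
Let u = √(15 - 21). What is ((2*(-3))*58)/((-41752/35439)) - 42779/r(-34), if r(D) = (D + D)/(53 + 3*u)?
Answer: 702223495/20876 + 128337*I*√6/68 ≈ 33638.0 + 4622.9*I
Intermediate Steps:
u = I*√6 (u = √(-6) = I*√6 ≈ 2.4495*I)
r(D) = 2*D/(53 + 3*I*√6) (r(D) = (D + D)/(53 + 3*(I*√6)) = (2*D)/(53 + 3*I*√6) = 2*D/(53 + 3*I*√6))
((2*(-3))*58)/((-41752/35439)) - 42779/r(-34) = ((2*(-3))*58)/((-41752/35439)) - 42779/((106/2863)*(-34) - 6/2863*I*(-34)*√6) = (-6*58)/((-41752*1/35439)) - 42779/(-3604/2863 + 204*I*√6/2863) = -348/(-41752/35439) - 42779/(-3604/2863 + 204*I*√6/2863) = -348*(-35439/41752) - 42779/(-3604/2863 + 204*I*√6/2863) = 3083193/10438 - 42779/(-3604/2863 + 204*I*√6/2863)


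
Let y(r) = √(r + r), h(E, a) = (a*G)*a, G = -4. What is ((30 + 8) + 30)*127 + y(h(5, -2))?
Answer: 8636 + 4*I*√2 ≈ 8636.0 + 5.6569*I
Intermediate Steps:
h(E, a) = -4*a² (h(E, a) = (a*(-4))*a = (-4*a)*a = -4*a²)
y(r) = √2*√r (y(r) = √(2*r) = √2*√r)
((30 + 8) + 30)*127 + y(h(5, -2)) = ((30 + 8) + 30)*127 + √2*√(-4*(-2)²) = (38 + 30)*127 + √2*√(-4*4) = 68*127 + √2*√(-16) = 8636 + √2*(4*I) = 8636 + 4*I*√2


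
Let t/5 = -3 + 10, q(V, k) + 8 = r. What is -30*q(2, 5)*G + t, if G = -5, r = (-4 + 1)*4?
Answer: -2965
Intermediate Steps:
r = -12 (r = -3*4 = -12)
q(V, k) = -20 (q(V, k) = -8 - 12 = -20)
t = 35 (t = 5*(-3 + 10) = 5*7 = 35)
-30*q(2, 5)*G + t = -(-600)*(-5) + 35 = -30*100 + 35 = -3000 + 35 = -2965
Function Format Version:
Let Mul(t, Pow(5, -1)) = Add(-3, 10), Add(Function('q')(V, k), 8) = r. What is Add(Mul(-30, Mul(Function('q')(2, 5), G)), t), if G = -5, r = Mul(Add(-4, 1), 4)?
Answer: -2965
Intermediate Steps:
r = -12 (r = Mul(-3, 4) = -12)
Function('q')(V, k) = -20 (Function('q')(V, k) = Add(-8, -12) = -20)
t = 35 (t = Mul(5, Add(-3, 10)) = Mul(5, 7) = 35)
Add(Mul(-30, Mul(Function('q')(2, 5), G)), t) = Add(Mul(-30, Mul(-20, -5)), 35) = Add(Mul(-30, 100), 35) = Add(-3000, 35) = -2965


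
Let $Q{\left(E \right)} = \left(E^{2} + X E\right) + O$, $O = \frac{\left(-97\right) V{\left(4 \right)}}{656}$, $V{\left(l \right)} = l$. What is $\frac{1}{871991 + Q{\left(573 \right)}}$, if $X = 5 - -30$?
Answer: $\frac{164}{200141403} \approx 8.1942 \cdot 10^{-7}$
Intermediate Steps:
$X = 35$ ($X = 5 + 30 = 35$)
$O = - \frac{97}{164}$ ($O = \frac{\left(-97\right) 4}{656} = \left(-388\right) \frac{1}{656} = - \frac{97}{164} \approx -0.59146$)
$Q{\left(E \right)} = - \frac{97}{164} + E^{2} + 35 E$ ($Q{\left(E \right)} = \left(E^{2} + 35 E\right) - \frac{97}{164} = - \frac{97}{164} + E^{2} + 35 E$)
$\frac{1}{871991 + Q{\left(573 \right)}} = \frac{1}{871991 + \left(- \frac{97}{164} + 573^{2} + 35 \cdot 573\right)} = \frac{1}{871991 + \left(- \frac{97}{164} + 328329 + 20055\right)} = \frac{1}{871991 + \frac{57134879}{164}} = \frac{1}{\frac{200141403}{164}} = \frac{164}{200141403}$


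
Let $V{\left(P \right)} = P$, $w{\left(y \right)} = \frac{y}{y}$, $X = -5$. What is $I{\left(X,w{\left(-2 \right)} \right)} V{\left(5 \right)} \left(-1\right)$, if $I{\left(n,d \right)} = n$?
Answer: $25$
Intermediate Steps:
$w{\left(y \right)} = 1$
$I{\left(X,w{\left(-2 \right)} \right)} V{\left(5 \right)} \left(-1\right) = \left(-5\right) 5 \left(-1\right) = \left(-25\right) \left(-1\right) = 25$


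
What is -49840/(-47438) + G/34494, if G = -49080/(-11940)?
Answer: 85538953831/81407237007 ≈ 1.0508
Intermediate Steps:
G = 818/199 (G = -49080*(-1/11940) = 818/199 ≈ 4.1105)
-49840/(-47438) + G/34494 = -49840/(-47438) + (818/199)/34494 = -49840*(-1/47438) + (818/199)*(1/34494) = 24920/23719 + 409/3432153 = 85538953831/81407237007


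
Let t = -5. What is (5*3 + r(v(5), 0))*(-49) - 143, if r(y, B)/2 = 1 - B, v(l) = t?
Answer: -976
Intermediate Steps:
v(l) = -5
r(y, B) = 2 - 2*B (r(y, B) = 2*(1 - B) = 2 - 2*B)
(5*3 + r(v(5), 0))*(-49) - 143 = (5*3 + (2 - 2*0))*(-49) - 143 = (15 + (2 + 0))*(-49) - 143 = (15 + 2)*(-49) - 143 = 17*(-49) - 143 = -833 - 143 = -976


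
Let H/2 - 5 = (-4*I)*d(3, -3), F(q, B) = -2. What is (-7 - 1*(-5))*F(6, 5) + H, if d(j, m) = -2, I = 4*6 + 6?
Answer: 494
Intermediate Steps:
I = 30 (I = 24 + 6 = 30)
H = 490 (H = 10 + 2*(-4*30*(-2)) = 10 + 2*(-120*(-2)) = 10 + 2*240 = 10 + 480 = 490)
(-7 - 1*(-5))*F(6, 5) + H = (-7 - 1*(-5))*(-2) + 490 = (-7 + 5)*(-2) + 490 = -2*(-2) + 490 = 4 + 490 = 494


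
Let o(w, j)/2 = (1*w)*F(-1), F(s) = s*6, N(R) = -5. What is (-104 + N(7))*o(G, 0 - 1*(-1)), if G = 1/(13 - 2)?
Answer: 1308/11 ≈ 118.91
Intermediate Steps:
G = 1/11 ≈ 0.090909
F(s) = 6*s
o(w, j) = -12*w (o(w, j) = 2*((1*w)*(6*(-1))) = 2*(w*(-6)) = 2*(-6*w) = -12*w)
(-104 + N(7))*o(G, 0 - 1*(-1)) = (-104 - 5)*(-12*1/11) = -109*(-12/11) = 1308/11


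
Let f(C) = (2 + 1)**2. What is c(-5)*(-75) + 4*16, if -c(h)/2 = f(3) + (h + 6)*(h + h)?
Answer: -86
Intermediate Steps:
f(C) = 9 (f(C) = 3**2 = 9)
c(h) = -18 - 4*h*(6 + h) (c(h) = -2*(9 + (h + 6)*(h + h)) = -2*(9 + (6 + h)*(2*h)) = -2*(9 + 2*h*(6 + h)) = -18 - 4*h*(6 + h))
c(-5)*(-75) + 4*16 = (-18 - 24*(-5) - 4*(-5)**2)*(-75) + 4*16 = (-18 + 120 - 4*25)*(-75) + 64 = (-18 + 120 - 100)*(-75) + 64 = 2*(-75) + 64 = -150 + 64 = -86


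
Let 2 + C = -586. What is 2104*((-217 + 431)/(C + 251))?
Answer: -450256/337 ≈ -1336.1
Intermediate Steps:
C = -588 (C = -2 - 586 = -588)
2104*((-217 + 431)/(C + 251)) = 2104*((-217 + 431)/(-588 + 251)) = 2104*(214/(-337)) = 2104*(214*(-1/337)) = 2104*(-214/337) = -450256/337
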